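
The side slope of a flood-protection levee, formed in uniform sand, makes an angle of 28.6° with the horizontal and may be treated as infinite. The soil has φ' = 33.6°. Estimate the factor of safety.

FS = 1.22

For a dry cohesionless infinite slope the factor of safety is FS = tanφ' / tanβ.
FS = tan33.6° / tan28.6° = 0.6644 / 0.5452 = 1.219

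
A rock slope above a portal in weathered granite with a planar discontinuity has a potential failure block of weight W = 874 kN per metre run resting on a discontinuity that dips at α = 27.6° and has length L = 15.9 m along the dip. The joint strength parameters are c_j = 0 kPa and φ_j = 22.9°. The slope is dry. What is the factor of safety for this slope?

Resolving the block weight along and normal to the plane and applying the Mohr–Coulomb strength on the joint:
N' = W cosα = 874·cos27.6° = 774.5 kN/m
Driving force T = W sinα = 874·sin27.6° = 404.9 kN/m
Resisting force R = c_j·L + N'·tanφ_j = 0·15.9 + 774.5·tan22.9° = 0.0 + 327.2 = 327.2 kN/m
FS = R / T = 327.2 / 404.9 = 0.808

FS = 0.81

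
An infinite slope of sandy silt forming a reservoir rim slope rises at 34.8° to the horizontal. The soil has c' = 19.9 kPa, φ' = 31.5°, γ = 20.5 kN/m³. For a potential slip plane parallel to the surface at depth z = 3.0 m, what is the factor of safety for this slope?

FS = 1.57

For an infinite slope with a slip plane parallel to the surface (no pore pressure): FS = [c' + γz cos²β tanφ'] / [γz sinβ cosβ].
γz = 20.5·3.0 = 61.50 kN/m²
Numerator = 19.9 + 61.50·cos²34.8°·tan31.5° = 19.9 + 61.50·0.6743·0.6128 = 45.312 kPa
Denominator = 61.50·sin34.8°·cos34.8° = 61.50·0.5707·0.8211 = 28.821 kPa
FS = 45.312 / 28.821 = 1.572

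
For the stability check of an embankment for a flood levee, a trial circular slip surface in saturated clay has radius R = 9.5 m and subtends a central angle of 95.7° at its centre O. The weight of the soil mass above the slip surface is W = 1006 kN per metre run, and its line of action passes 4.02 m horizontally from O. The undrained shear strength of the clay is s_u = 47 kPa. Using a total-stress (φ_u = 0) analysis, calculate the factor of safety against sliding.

Taking moments about the centre O, the resisting moment is provided by the undrained shear strength acting along the arc:
Arc length L_a = R·θ = 9.5·(95.7°·π/180) = 9.5·1.6703 = 15.87 m
M_R = s_u·L_a·R = 47·15.87·9.5 = 7084.9 kN·m/m
M_D = W·d = 1006·4.02 = 4044.1 kN·m/m
FS = M_R / M_D = 7084.9 / 4044.1 = 1.752

FS = 1.75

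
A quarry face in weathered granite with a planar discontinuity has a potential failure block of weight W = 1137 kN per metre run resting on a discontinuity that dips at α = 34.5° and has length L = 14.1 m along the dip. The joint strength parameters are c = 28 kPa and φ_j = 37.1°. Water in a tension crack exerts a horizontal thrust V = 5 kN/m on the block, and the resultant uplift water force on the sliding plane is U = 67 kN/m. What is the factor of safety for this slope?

Resolving the block weight along and normal to the plane and applying the Mohr–Coulomb strength on the joint:
N' = W cosα − U − V sinα = 1137·cos34.5° − 67 − 5·sin34.5° = 867.2 kN/m
Driving force T = W sinα + V cosα = 1137·sin34.5° + 5·cos34.5° = 648.1 kN/m
Resisting force R = c·L + N'·tanφ_j = 28·14.1 + 867.2·tan37.1° = 394.8 + 655.9 = 1050.7 kN/m
FS = R / T = 1050.7 / 648.1 = 1.621

FS = 1.62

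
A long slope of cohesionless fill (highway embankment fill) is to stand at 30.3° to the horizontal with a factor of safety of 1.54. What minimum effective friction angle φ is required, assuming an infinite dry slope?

φ = 42.0°

FS = tanφ/tanβ ⇒ tanφ = FS · tanβ = 1.54 · tan30.3° = 0.8999
φ = arctan(0.8999) = 41.98°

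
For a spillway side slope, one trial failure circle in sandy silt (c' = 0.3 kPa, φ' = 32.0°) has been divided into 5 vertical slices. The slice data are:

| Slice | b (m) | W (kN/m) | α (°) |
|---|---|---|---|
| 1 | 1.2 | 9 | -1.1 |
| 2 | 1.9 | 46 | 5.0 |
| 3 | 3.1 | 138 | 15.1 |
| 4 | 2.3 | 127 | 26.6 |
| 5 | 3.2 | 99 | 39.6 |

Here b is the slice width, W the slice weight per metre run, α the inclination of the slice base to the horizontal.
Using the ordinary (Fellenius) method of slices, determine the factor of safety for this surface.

FS = 1.50

Ordinary method of slices: FS = Σ[c'·Δl_i + (W_i cosα_i)·tanφ'] / Σ W_i sinα_i, with Δl_i = b_i / cosα_i.
Slice 1: Δl = 1.2/cos(-1.1°) = 1.200 m; N'_1 = 9·cos(-1.1°) = 9.0; c'Δl = 0.36; W sinα = -0.2
Slice 2: Δl = 1.9/cos5.0° = 1.907 m; N'_2 = 46·cos5.0° = 45.8; c'Δl = 0.57; W sinα = 4.0
Slice 3: Δl = 3.1/cos15.1° = 3.211 m; N'_3 = 138·cos15.1° = 133.2; c'Δl = 0.96; W sinα = 35.9
Slice 4: Δl = 2.3/cos26.6° = 2.572 m; N'_4 = 127·cos26.6° = 113.6; c'Δl = 0.77; W sinα = 56.9
Slice 5: Δl = 3.2/cos39.6° = 4.153 m; N'_5 = 99·cos39.6° = 76.3; c'Δl = 1.25; W sinα = 63.1
Σc'Δl = 3.9 kN/m; ΣN' = 377.9 kN/m; ΣW sinα = 159.8 kN/m
Resisting = 3.9 + 377.9·tan32.0° = 3.9 + 236.1 = 240.0 kN/m
FS = 240.0 / 159.8 = 1.503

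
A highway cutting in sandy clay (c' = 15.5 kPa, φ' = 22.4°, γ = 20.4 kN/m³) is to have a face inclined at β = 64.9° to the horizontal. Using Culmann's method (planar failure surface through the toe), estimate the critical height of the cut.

Culmann's analysis gives the critical failure plane at α_cr = (β + φ')/2 = (64.9 + 22.4)/2 = 43.7°, and the critical height
H_c = (4c'/γ) · sinβ cosφ' / [1 − cos(β − φ')]
    = (4·15.5/20.4) · sin64.9°·cos22.4° / [1 − cos(42.5°)]
    = 3.039 · 0.9056·0.9245 / [1 − 0.7373]
    = 3.039 · 0.8372 / 0.2627
    = 9.69 m

H_c = 9.69 m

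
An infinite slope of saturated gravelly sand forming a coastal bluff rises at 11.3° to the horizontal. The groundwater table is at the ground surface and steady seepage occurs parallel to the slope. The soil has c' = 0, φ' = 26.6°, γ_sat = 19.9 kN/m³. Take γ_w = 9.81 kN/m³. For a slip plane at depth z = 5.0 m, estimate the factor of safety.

With seepage parallel to the slope and the water table at the surface, the effective normal stress on the slip plane uses the buoyant unit weight γ' = γ_sat − γ_w while the driving shear stress uses γ_sat:
FS = [c' + γ' z cos²β tanφ'] / [γ_sat z sinβ cosβ]
(For c' = 0 this reduces to FS = (γ'/γ_sat)·tanφ'/tanβ.)
γ' = 19.9 − 9.81 = 10.09 kN/m³
Numerator = 0.0 + 10.09·5.0·cos²11.3°·tan26.6° = 0.0 + 10.09·5.0·0.9616·0.5008 = 24.293 kPa
Denominator = 19.9·5.0·sin11.3°·cos11.3° = 19.9·5.0·0.1959·0.9806 = 19.119 kPa
FS = 24.293 / 19.119 = 1.271

FS = 1.27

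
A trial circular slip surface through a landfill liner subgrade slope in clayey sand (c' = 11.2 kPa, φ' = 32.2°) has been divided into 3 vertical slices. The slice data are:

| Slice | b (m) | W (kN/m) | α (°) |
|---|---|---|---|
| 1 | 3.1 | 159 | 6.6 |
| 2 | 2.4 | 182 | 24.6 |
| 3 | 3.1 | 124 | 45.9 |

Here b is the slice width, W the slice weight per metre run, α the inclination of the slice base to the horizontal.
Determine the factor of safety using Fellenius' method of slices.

FS = 2.03

Ordinary method of slices: FS = Σ[c'·Δl_i + (W_i cosα_i)·tanφ'] / Σ W_i sinα_i, with Δl_i = b_i / cosα_i.
Slice 1: Δl = 3.1/cos6.6° = 3.121 m; N'_1 = 159·cos6.6° = 157.9; c'Δl = 34.95; W sinα = 18.3
Slice 2: Δl = 2.4/cos24.6° = 2.640 m; N'_2 = 182·cos24.6° = 165.5; c'Δl = 29.56; W sinα = 75.8
Slice 3: Δl = 3.1/cos45.9° = 4.455 m; N'_3 = 124·cos45.9° = 86.3; c'Δl = 49.89; W sinα = 89.0
Σc'Δl = 114.4 kN/m; ΣN' = 409.7 kN/m; ΣW sinα = 183.1 kN/m
Resisting = 114.4 + 409.7·tan32.2° = 114.4 + 258.0 = 372.4 kN/m
FS = 372.4 / 183.1 = 2.034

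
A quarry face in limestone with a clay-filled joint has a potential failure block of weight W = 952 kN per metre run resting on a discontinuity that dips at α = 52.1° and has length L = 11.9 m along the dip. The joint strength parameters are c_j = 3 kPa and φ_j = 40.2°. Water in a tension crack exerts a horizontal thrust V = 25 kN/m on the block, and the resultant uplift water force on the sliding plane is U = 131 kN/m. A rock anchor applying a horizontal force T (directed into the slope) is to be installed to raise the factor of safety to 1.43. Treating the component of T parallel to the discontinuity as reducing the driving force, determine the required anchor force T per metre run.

T = 449 kN/m

Resolving forces along and normal to the sliding plane, with the horizontal anchor force T adding T·sinα to the effective normal force and T·cosα acting up the plane against the driving force:
FS = [c_jL + (W cosα − U − V sinα + T sinα) tanφ_j] / [W sinα + V cosα − T cosα]
Without the anchor: N' = 434.1 kN/m, driving T_d = 766.6 kN/m, resisting R = 3·11.9 + 434.1·tan40.2° = 402.5 kN/m, FS = 0.53.
Setting FS = 1.43 and solving for T:
1.43·(766.6 − T cos52.1°) = 402.5 + T sin52.1°·tan40.2°
T·(sin52.1°·tan40.2° + 1.43·cos52.1°) = 1.43·766.6 − 402.5
T·(0.7891·0.8451 + 1.43·0.6143) = 1096.2 − 402.5 = 693.7
T·1.5453 = 693.7
T = 448.9 kN/m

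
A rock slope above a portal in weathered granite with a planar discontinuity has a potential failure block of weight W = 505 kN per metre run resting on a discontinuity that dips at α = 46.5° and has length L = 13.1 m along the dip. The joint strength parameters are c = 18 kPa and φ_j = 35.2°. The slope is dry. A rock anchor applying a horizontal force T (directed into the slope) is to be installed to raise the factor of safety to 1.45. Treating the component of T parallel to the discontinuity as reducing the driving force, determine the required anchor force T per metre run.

T = 33 kN/m

Resolving forces along and normal to the sliding plane, with the horizontal anchor force T adding T·sinα to the effective normal force and T·cosα acting up the plane against the driving force:
FS = [cL + (W cosα + T sinα) tanφ_j] / [W sinα − T cosα]
Without the anchor: N' = 347.6 kN/m, driving T_d = 366.3 kN/m, resisting R = 18·13.1 + 347.6·tan35.2° = 481.0 kN/m, FS = 1.31.
Setting FS = 1.45 and solving for T:
1.45·(366.3 − T cos46.5°) = 481.0 + T sin46.5°·tan35.2°
T·(sin46.5°·tan35.2° + 1.45·cos46.5°) = 1.45·366.3 − 481.0
T·(0.7254·0.7054 + 1.45·0.6884) = 531.2 − 481.0 = 50.1
T·1.5098 = 50.1
T = 33.2 kN/m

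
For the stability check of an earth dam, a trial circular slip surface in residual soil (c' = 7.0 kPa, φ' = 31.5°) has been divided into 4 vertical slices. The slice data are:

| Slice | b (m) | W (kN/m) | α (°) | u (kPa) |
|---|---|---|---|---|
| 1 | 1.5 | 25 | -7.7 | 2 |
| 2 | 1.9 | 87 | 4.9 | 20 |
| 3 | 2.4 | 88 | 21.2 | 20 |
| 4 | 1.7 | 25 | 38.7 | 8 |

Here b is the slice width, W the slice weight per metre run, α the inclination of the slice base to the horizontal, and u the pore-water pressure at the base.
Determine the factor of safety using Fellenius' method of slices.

FS = 2.33

Ordinary method of slices: FS = Σ[c'·Δl_i + (W_i cosα_i − u_i·Δl_i)·tanφ'] / Σ W_i sinα_i, with Δl_i = b_i / cosα_i.
Slice 1: Δl = 1.5/cos(-7.7°) = 1.514 m; N'_1 = 25·cos(-7.7°) − 2·1.514 = 21.7; c'Δl = 10.60; W sinα = -3.3
Slice 2: Δl = 1.9/cos4.9° = 1.907 m; N'_2 = 87·cos4.9° − 20·1.907 = 48.5; c'Δl = 13.35; W sinα = 7.4
Slice 3: Δl = 2.4/cos21.2° = 2.574 m; N'_3 = 88·cos21.2° − 20·2.574 = 30.6; c'Δl = 18.02; W sinα = 31.8
Slice 4: Δl = 1.7/cos38.7° = 2.178 m; N'_4 = 25·cos38.7° − 8·2.178 = 2.1; c'Δl = 15.25; W sinα = 15.6
Σc'Δl = 57.2 kN/m; ΣN' = 102.9 kN/m; ΣW sinα = 51.5 kN/m
Resisting = 57.2 + 102.9·tan31.5° = 57.2 + 63.1 = 120.3 kN/m
FS = 120.3 / 51.5 = 2.334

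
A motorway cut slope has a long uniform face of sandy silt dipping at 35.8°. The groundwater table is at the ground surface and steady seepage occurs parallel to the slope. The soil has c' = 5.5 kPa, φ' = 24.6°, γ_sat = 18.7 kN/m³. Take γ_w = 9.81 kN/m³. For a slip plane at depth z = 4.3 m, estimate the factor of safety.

With seepage parallel to the slope and the water table at the surface, the effective normal stress on the slip plane uses the buoyant unit weight γ' = γ_sat − γ_w while the driving shear stress uses γ_sat:
FS = [c' + γ' z cos²β tanφ'] / [γ_sat z sinβ cosβ]
γ' = 18.7 − 9.81 = 8.89 kN/m³
Numerator = 5.5 + 8.89·4.3·cos²35.8°·tan24.6° = 5.5 + 8.89·4.3·0.6578·0.4578 = 17.013 kPa
Denominator = 18.7·4.3·sin35.8°·cos35.8° = 18.7·4.3·0.5850·0.8111 = 38.150 kPa
FS = 17.013 / 38.150 = 0.446

FS = 0.45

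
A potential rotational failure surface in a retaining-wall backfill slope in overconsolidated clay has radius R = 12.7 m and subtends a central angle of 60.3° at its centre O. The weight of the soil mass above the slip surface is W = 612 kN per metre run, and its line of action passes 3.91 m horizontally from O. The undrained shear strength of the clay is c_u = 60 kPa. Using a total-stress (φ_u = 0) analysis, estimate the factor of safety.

Taking moments about the centre O, the resisting moment is provided by the undrained shear strength acting along the arc:
Arc length L_a = R·θ = 12.7·(60.3°·π/180) = 12.7·1.0524 = 13.37 m
M_R = c_u·L_a·R = 60·13.37·12.7 = 10184.8 kN·m/m
M_D = W·d = 612·3.91 = 2392.9 kN·m/m
FS = M_R / M_D = 10184.8 / 2392.9 = 4.256

FS = 4.26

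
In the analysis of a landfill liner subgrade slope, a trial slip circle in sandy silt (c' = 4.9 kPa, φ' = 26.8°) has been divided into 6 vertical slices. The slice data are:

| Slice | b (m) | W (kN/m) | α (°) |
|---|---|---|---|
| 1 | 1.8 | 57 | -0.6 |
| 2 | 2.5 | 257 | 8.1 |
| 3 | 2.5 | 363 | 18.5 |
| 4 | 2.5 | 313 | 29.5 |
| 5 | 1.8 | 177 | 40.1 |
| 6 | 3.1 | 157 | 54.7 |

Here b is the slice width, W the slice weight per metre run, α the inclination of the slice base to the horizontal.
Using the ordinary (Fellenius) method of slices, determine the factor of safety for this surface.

FS = 1.22

Ordinary method of slices: FS = Σ[c'·Δl_i + (W_i cosα_i)·tanφ'] / Σ W_i sinα_i, with Δl_i = b_i / cosα_i.
Slice 1: Δl = 1.8/cos(-0.6°) = 1.800 m; N'_1 = 57·cos(-0.6°) = 57.0; c'Δl = 8.82; W sinα = -0.6
Slice 2: Δl = 2.5/cos8.1° = 2.525 m; N'_2 = 257·cos8.1° = 254.4; c'Δl = 12.37; W sinα = 36.2
Slice 3: Δl = 2.5/cos18.5° = 2.636 m; N'_3 = 363·cos18.5° = 344.2; c'Δl = 12.92; W sinα = 115.2
Slice 4: Δl = 2.5/cos29.5° = 2.872 m; N'_4 = 313·cos29.5° = 272.4; c'Δl = 14.07; W sinα = 154.1
Slice 5: Δl = 1.8/cos40.1° = 2.353 m; N'_5 = 177·cos40.1° = 135.4; c'Δl = 11.53; W sinα = 114.0
Slice 6: Δl = 3.1/cos54.7° = 5.365 m; N'_6 = 157·cos54.7° = 90.7; c'Δl = 26.29; W sinα = 128.1
Σc'Δl = 86.0 kN/m; ΣN' = 1154.2 kN/m; ΣW sinα = 547.1 kN/m
Resisting = 86.0 + 1154.2·tan26.8° = 86.0 + 583.0 = 669.0 kN/m
FS = 669.0 / 547.1 = 1.223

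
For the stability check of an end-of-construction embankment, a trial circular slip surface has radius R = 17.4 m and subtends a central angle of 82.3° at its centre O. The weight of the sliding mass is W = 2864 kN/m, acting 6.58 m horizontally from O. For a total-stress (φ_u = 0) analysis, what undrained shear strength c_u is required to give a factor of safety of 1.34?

c_u = 58.1 kPa

FS = c_u·L_a·R / (W·d), so c_u = FS·W·d / (L_a·R).
Arc length L_a = R·θ = 17.4·(82.3°·π/180) = 17.4·1.4364 = 24.99 m
c_u = 1.34·2864·6.58 / (24.99·17.4) = 25252.5 / 434.89 = 58.07 kPa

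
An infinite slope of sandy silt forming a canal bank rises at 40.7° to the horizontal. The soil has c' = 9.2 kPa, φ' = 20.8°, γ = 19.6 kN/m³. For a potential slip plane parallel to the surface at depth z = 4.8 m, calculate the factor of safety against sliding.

FS = 0.64

For an infinite slope with a slip plane parallel to the surface (no pore pressure): FS = [c' + γz cos²β tanφ'] / [γz sinβ cosβ].
γz = 19.6·4.8 = 94.08 kN/m²
Numerator = 9.2 + 94.08·cos²40.7°·tan20.8° = 9.2 + 94.08·0.5748·0.3799 = 29.741 kPa
Denominator = 94.08·sin40.7°·cos40.7° = 94.08·0.6521·0.7581 = 46.511 kPa
FS = 29.741 / 46.511 = 0.639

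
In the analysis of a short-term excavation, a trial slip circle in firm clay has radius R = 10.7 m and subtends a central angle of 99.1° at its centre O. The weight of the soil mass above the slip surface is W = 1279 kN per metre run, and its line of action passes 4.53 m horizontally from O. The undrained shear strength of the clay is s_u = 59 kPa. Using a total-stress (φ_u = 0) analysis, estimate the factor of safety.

Taking moments about the centre O, the resisting moment is provided by the undrained shear strength acting along the arc:
Arc length L_a = R·θ = 10.7·(99.1°·π/180) = 10.7·1.7296 = 18.51 m
M_R = s_u·L_a·R = 59·18.51·10.7 = 11683.4 kN·m/m
M_D = W·d = 1279·4.53 = 5793.9 kN·m/m
FS = M_R / M_D = 11683.4 / 5793.9 = 2.017

FS = 2.02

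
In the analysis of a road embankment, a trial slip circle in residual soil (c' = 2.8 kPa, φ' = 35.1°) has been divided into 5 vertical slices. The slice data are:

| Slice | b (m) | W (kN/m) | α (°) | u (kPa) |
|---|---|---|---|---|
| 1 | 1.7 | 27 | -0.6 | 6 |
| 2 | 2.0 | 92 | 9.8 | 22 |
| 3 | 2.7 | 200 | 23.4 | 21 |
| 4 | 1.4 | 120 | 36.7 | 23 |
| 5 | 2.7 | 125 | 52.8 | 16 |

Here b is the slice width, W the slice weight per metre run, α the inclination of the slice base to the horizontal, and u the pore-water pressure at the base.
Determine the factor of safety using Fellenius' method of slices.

Ordinary method of slices: FS = Σ[c'·Δl_i + (W_i cosα_i − u_i·Δl_i)·tanφ'] / Σ W_i sinα_i, with Δl_i = b_i / cosα_i.
Slice 1: Δl = 1.7/cos(-0.6°) = 1.700 m; N'_1 = 27·cos(-0.6°) − 6·1.700 = 16.8; c'Δl = 4.76; W sinα = -0.3
Slice 2: Δl = 2.0/cos9.8° = 2.030 m; N'_2 = 92·cos9.8° − 22·2.030 = 46.0; c'Δl = 5.68; W sinα = 15.7
Slice 3: Δl = 2.7/cos23.4° = 2.942 m; N'_3 = 200·cos23.4° − 21·2.942 = 121.8; c'Δl = 8.24; W sinα = 79.4
Slice 4: Δl = 1.4/cos36.7° = 1.746 m; N'_4 = 120·cos36.7° − 23·1.746 = 56.1; c'Δl = 4.89; W sinα = 71.7
Slice 5: Δl = 2.7/cos52.8° = 4.466 m; N'_5 = 125·cos52.8° − 16·4.466 = 4.1; c'Δl = 12.50; W sinα = 99.6
Σc'Δl = 36.1 kN/m; ΣN' = 244.7 kN/m; ΣW sinα = 266.1 kN/m
Resisting = 36.1 + 244.7·tan35.1° = 36.1 + 172.0 = 208.1 kN/m
FS = 208.1 / 266.1 = 0.782

FS = 0.78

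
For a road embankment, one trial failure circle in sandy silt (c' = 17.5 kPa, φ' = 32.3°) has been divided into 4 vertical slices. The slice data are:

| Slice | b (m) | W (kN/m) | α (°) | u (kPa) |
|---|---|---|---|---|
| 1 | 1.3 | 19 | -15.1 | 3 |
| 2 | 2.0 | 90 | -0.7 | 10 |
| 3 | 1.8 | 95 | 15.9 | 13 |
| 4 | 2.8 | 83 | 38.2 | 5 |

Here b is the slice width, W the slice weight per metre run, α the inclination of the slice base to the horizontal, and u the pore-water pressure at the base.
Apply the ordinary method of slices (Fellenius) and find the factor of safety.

Ordinary method of slices: FS = Σ[c'·Δl_i + (W_i cosα_i − u_i·Δl_i)·tanφ'] / Σ W_i sinα_i, with Δl_i = b_i / cosα_i.
Slice 1: Δl = 1.3/cos(-15.1°) = 1.346 m; N'_1 = 19·cos(-15.1°) − 3·1.346 = 14.3; c'Δl = 23.56; W sinα = -4.9
Slice 2: Δl = 2.0/cos(-0.7°) = 2.000 m; N'_2 = 90·cos(-0.7°) − 10·2.000 = 70.0; c'Δl = 35.00; W sinα = -1.1
Slice 3: Δl = 1.8/cos15.9° = 1.872 m; N'_3 = 95·cos15.9° − 13·1.872 = 67.0; c'Δl = 32.75; W sinα = 26.0
Slice 4: Δl = 2.8/cos38.2° = 3.563 m; N'_4 = 83·cos38.2° − 5·3.563 = 47.4; c'Δl = 62.35; W sinα = 51.3
Σc'Δl = 153.7 kN/m; ΣN' = 198.7 kN/m; ΣW sinα = 71.3 kN/m
Resisting = 153.7 + 198.7·tan32.3° = 153.7 + 125.6 = 279.3 kN/m
FS = 279.3 / 71.3 = 3.917

FS = 3.92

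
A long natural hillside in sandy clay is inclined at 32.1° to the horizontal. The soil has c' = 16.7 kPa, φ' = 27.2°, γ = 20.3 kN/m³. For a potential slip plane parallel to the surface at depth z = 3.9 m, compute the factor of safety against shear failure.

For an infinite slope with a slip plane parallel to the surface (no pore pressure): FS = [c' + γz cos²β tanφ'] / [γz sinβ cosβ].
γz = 20.3·3.9 = 79.17 kN/m²
Numerator = 16.7 + 79.17·cos²32.1°·tan27.2° = 16.7 + 79.17·0.7176·0.5139 = 45.898 kPa
Denominator = 79.17·sin32.1°·cos32.1° = 79.17·0.5314·0.8471 = 35.639 kPa
FS = 45.898 / 35.639 = 1.288

FS = 1.29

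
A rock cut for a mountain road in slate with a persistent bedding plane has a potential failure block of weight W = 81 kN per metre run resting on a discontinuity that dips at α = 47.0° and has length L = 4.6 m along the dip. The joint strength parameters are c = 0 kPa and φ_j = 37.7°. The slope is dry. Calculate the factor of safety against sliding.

Resolving the block weight along and normal to the plane and applying the Mohr–Coulomb strength on the joint:
N' = W cosα = 81·cos47.0° = 55.2 kN/m
Driving force T = W sinα = 81·sin47.0° = 59.2 kN/m
Resisting force R = c·L + N'·tanφ_j = 0·4.6 + 55.2·tan37.7° = 0.0 + 42.7 = 42.7 kN/m
FS = R / T = 42.7 / 59.2 = 0.721

FS = 0.72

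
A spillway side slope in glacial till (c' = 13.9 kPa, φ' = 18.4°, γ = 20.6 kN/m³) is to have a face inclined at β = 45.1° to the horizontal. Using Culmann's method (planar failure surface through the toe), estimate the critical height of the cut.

H_c = 17.01 m

Culmann's analysis gives the critical failure plane at α_cr = (β + φ')/2 = (45.1 + 18.4)/2 = 31.8°, and the critical height
H_c = (4c'/γ) · sinβ cosφ' / [1 − cos(β − φ')]
    = (4·13.9/20.6) · sin45.1°·cos18.4° / [1 − cos(26.7°)]
    = 2.699 · 0.7083·0.9489 / [1 − 0.8934]
    = 2.699 · 0.6721 / 0.1066
    = 17.01 m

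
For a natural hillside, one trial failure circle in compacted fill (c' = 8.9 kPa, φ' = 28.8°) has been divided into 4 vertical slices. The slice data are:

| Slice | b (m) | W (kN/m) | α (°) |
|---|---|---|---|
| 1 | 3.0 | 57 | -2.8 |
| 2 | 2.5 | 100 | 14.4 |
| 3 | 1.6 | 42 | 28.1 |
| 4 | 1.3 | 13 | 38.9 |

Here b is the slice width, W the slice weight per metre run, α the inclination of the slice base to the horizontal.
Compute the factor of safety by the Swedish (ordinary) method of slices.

FS = 3.82

Ordinary method of slices: FS = Σ[c'·Δl_i + (W_i cosα_i)·tanφ'] / Σ W_i sinα_i, with Δl_i = b_i / cosα_i.
Slice 1: Δl = 3.0/cos(-2.8°) = 3.004 m; N'_1 = 57·cos(-2.8°) = 56.9; c'Δl = 26.73; W sinα = -2.8
Slice 2: Δl = 2.5/cos14.4° = 2.581 m; N'_2 = 100·cos14.4° = 96.9; c'Δl = 22.97; W sinα = 24.9
Slice 3: Δl = 1.6/cos28.1° = 1.814 m; N'_3 = 42·cos28.1° = 37.0; c'Δl = 16.14; W sinα = 19.8
Slice 4: Δl = 1.3/cos38.9° = 1.670 m; N'_4 = 13·cos38.9° = 10.1; c'Δl = 14.87; W sinα = 8.2
Σc'Δl = 80.7 kN/m; ΣN' = 201.0 kN/m; ΣW sinα = 50.0 kN/m
Resisting = 80.7 + 201.0·tan28.8° = 80.7 + 110.5 = 191.2 kN/m
FS = 191.2 / 50.0 = 3.821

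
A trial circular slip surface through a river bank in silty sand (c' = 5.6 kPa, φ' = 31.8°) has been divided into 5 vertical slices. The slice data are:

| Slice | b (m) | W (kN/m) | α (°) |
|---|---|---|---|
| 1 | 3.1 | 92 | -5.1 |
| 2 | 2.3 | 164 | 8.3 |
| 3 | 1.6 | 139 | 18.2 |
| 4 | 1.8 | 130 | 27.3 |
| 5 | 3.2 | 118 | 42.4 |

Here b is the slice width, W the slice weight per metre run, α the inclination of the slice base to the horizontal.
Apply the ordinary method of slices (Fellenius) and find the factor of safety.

Ordinary method of slices: FS = Σ[c'·Δl_i + (W_i cosα_i)·tanφ'] / Σ W_i sinα_i, with Δl_i = b_i / cosα_i.
Slice 1: Δl = 3.1/cos(-5.1°) = 3.112 m; N'_1 = 92·cos(-5.1°) = 91.6; c'Δl = 17.43; W sinα = -8.2
Slice 2: Δl = 2.3/cos8.3° = 2.324 m; N'_2 = 164·cos8.3° = 162.3; c'Δl = 13.02; W sinα = 23.7
Slice 3: Δl = 1.6/cos18.2° = 1.684 m; N'_3 = 139·cos18.2° = 132.0; c'Δl = 9.43; W sinα = 43.4
Slice 4: Δl = 1.8/cos27.3° = 2.026 m; N'_4 = 130·cos27.3° = 115.5; c'Δl = 11.34; W sinα = 59.6
Slice 5: Δl = 3.2/cos42.4° = 4.333 m; N'_5 = 118·cos42.4° = 87.1; c'Δl = 24.27; W sinα = 79.6
Σc'Δl = 75.5 kN/m; ΣN' = 588.6 kN/m; ΣW sinα = 198.1 kN/m
Resisting = 75.5 + 588.6·tan31.8° = 75.5 + 365.0 = 440.4 kN/m
FS = 440.4 / 198.1 = 2.223

FS = 2.22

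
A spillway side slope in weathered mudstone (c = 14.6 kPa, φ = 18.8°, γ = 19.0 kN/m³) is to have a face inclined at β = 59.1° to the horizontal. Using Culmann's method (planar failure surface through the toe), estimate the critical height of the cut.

Culmann's analysis gives the critical failure plane at α_cr = (β + φ)/2 = (59.1 + 18.8)/2 = 39.0°, and the critical height
H_c = (4c/γ) · sinβ cosφ / [1 − cos(β − φ)]
    = (4·14.6/19.0) · sin59.1°·cos18.8° / [1 − cos(40.3°)]
    = 3.074 · 0.8581·0.9466 / [1 − 0.7627]
    = 3.074 · 0.8123 / 0.2373
    = 10.52 m

H_c = 10.52 m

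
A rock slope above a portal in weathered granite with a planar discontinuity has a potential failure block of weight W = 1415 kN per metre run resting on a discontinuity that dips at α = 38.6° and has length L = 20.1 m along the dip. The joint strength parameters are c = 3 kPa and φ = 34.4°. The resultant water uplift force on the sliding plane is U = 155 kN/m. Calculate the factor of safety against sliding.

FS = 0.81

Resolving the block weight along and normal to the plane and applying the Mohr–Coulomb strength on the joint:
N' = W cosα − U = 1415·cos38.6° − 155 = 950.9 kN/m
Driving force T = W sinα = 1415·sin38.6° = 882.8 kN/m
Resisting force R = c·L + N'·tanφ = 3·20.1 + 950.9·tan34.4° = 60.3 + 651.1 = 711.4 kN/m
FS = R / T = 711.4 / 882.8 = 0.806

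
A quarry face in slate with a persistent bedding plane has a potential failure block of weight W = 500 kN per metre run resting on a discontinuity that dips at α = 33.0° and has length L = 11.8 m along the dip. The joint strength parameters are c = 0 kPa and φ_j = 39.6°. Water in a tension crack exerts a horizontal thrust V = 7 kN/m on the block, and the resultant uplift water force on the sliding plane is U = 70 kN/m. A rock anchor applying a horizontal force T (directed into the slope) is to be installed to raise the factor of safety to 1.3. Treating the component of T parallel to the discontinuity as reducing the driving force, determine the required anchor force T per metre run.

Resolving forces along and normal to the sliding plane, with the horizontal anchor force T adding T·sinα to the effective normal force and T·cosα acting up the plane against the driving force:
FS = [cL + (W cosα − U − V sinα + T sinα) tanφ_j] / [W sinα + V cosα − T cosα]
Without the anchor: N' = 345.5 kN/m, driving T_d = 278.2 kN/m, resisting R = 0·11.8 + 345.5·tan39.6° = 285.8 kN/m, FS = 1.03.
Setting FS = 1.3 and solving for T:
1.3·(278.2 − T cos33.0°) = 285.8 + T sin33.0°·tan39.6°
T·(sin33.0°·tan39.6° + 1.3·cos33.0°) = 1.3·278.2 − 285.8
T·(0.5446·0.8273 + 1.3·0.8387) = 361.6 − 285.8 = 75.8
T·1.5408 = 75.8
T = 49.2 kN/m

T = 49 kN/m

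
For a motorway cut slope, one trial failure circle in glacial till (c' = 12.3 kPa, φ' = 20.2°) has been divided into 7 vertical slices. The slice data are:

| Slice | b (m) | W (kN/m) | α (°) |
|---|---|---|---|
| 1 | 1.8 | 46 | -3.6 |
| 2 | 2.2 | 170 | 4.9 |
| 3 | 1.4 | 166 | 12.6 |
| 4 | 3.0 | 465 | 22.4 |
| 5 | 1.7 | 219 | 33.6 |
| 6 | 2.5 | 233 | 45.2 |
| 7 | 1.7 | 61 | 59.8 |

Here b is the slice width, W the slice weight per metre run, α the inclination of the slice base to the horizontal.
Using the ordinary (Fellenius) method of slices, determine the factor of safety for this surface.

Ordinary method of slices: FS = Σ[c'·Δl_i + (W_i cosα_i)·tanφ'] / Σ W_i sinα_i, with Δl_i = b_i / cosα_i.
Slice 1: Δl = 1.8/cos(-3.6°) = 1.804 m; N'_1 = 46·cos(-3.6°) = 45.9; c'Δl = 22.18; W sinα = -2.9
Slice 2: Δl = 2.2/cos4.9° = 2.208 m; N'_2 = 170·cos4.9° = 169.4; c'Δl = 27.16; W sinα = 14.5
Slice 3: Δl = 1.4/cos12.6° = 1.435 m; N'_3 = 166·cos12.6° = 162.0; c'Δl = 17.64; W sinα = 36.2
Slice 4: Δl = 3.0/cos22.4° = 3.245 m; N'_4 = 465·cos22.4° = 429.9; c'Δl = 39.91; W sinα = 177.2
Slice 5: Δl = 1.7/cos33.6° = 2.041 m; N'_5 = 219·cos33.6° = 182.4; c'Δl = 25.10; W sinα = 121.2
Slice 6: Δl = 2.5/cos45.2° = 3.548 m; N'_6 = 233·cos45.2° = 164.2; c'Δl = 43.64; W sinα = 165.3
Slice 7: Δl = 1.7/cos59.8° = 3.380 m; N'_7 = 61·cos59.8° = 30.7; c'Δl = 41.57; W sinα = 52.7
Σc'Δl = 217.2 kN/m; ΣN' = 1184.5 kN/m; ΣW sinα = 564.3 kN/m
Resisting = 217.2 + 1184.5·tan20.2° = 217.2 + 435.8 = 653.0 kN/m
FS = 653.0 / 564.3 = 1.157

FS = 1.16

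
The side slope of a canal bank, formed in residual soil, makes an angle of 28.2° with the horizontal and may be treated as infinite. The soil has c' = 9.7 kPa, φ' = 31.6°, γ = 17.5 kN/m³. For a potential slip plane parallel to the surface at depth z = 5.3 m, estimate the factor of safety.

For an infinite slope with a slip plane parallel to the surface (no pore pressure): FS = [c' + γz cos²β tanφ'] / [γz sinβ cosβ].
γz = 17.5·5.3 = 92.75 kN/m²
Numerator = 9.7 + 92.75·cos²28.2°·tan31.6° = 9.7 + 92.75·0.7767·0.6152 = 54.018 kPa
Denominator = 92.75·sin28.2°·cos28.2° = 92.75·0.4726·0.8813 = 38.627 kPa
FS = 54.018 / 38.627 = 1.398

FS = 1.40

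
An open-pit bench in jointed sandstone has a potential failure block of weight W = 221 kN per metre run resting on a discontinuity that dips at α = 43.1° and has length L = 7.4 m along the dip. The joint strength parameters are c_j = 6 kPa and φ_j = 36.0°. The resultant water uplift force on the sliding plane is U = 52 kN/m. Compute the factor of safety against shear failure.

FS = 0.82

Resolving the block weight along and normal to the plane and applying the Mohr–Coulomb strength on the joint:
N' = W cosα − U = 221·cos43.1° − 52 = 109.4 kN/m
Driving force T = W sinα = 221·sin43.1° = 151.0 kN/m
Resisting force R = c_j·L + N'·tanφ_j = 6·7.4 + 109.4·tan36.0° = 44.4 + 79.5 = 123.9 kN/m
FS = R / T = 123.9 / 151.0 = 0.820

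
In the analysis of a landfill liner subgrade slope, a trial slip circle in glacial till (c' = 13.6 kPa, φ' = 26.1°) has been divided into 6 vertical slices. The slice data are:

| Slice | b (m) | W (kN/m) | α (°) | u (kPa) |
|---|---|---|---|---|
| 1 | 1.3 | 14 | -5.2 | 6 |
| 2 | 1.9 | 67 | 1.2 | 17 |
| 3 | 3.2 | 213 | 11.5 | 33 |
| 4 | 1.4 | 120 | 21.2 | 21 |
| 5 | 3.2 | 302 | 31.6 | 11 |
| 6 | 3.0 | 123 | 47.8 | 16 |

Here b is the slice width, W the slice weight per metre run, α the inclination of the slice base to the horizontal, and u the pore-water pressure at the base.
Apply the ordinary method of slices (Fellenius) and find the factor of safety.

FS = 1.31

Ordinary method of slices: FS = Σ[c'·Δl_i + (W_i cosα_i − u_i·Δl_i)·tanφ'] / Σ W_i sinα_i, with Δl_i = b_i / cosα_i.
Slice 1: Δl = 1.3/cos(-5.2°) = 1.305 m; N'_1 = 14·cos(-5.2°) − 6·1.305 = 6.1; c'Δl = 17.75; W sinα = -1.3
Slice 2: Δl = 1.9/cos1.2° = 1.900 m; N'_2 = 67·cos1.2° − 17·1.900 = 34.7; c'Δl = 25.85; W sinα = 1.4
Slice 3: Δl = 3.2/cos11.5° = 3.266 m; N'_3 = 213·cos11.5° − 33·3.266 = 101.0; c'Δl = 44.41; W sinα = 42.5
Slice 4: Δl = 1.4/cos21.2° = 1.502 m; N'_4 = 120·cos21.2° − 21·1.502 = 80.3; c'Δl = 20.42; W sinα = 43.4
Slice 5: Δl = 3.2/cos31.6° = 3.757 m; N'_5 = 302·cos31.6° − 11·3.757 = 215.9; c'Δl = 51.10; W sinα = 158.2
Slice 6: Δl = 3.0/cos47.8° = 4.466 m; N'_6 = 123·cos47.8° − 16·4.466 = 11.2; c'Δl = 60.74; W sinα = 91.1
Σc'Δl = 220.3 kN/m; ΣN' = 449.2 kN/m; ΣW sinα = 335.4 kN/m
Resisting = 220.3 + 449.2·tan26.1° = 220.3 + 220.0 = 440.3 kN/m
FS = 440.3 / 335.4 = 1.313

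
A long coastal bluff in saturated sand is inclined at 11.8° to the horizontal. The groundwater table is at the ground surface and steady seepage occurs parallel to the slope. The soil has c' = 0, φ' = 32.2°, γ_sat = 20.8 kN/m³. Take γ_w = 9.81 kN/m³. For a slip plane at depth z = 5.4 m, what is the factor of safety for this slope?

FS = 1.59

With seepage parallel to the slope and the water table at the surface, the effective normal stress on the slip plane uses the buoyant unit weight γ' = γ_sat − γ_w while the driving shear stress uses γ_sat:
FS = [c' + γ' z cos²β tanφ'] / [γ_sat z sinβ cosβ]
(For c' = 0 this reduces to FS = (γ'/γ_sat)·tanφ'/tanβ.)
γ' = 20.8 − 9.81 = 10.99 kN/m³
Numerator = 0.0 + 10.99·5.4·cos²11.8°·tan32.2° = 0.0 + 10.99·5.4·0.9582·0.6297 = 35.809 kPa
Denominator = 20.8·5.4·sin11.8°·cos11.8° = 20.8·5.4·0.2045·0.9789 = 22.484 kPa
FS = 35.809 / 22.484 = 1.593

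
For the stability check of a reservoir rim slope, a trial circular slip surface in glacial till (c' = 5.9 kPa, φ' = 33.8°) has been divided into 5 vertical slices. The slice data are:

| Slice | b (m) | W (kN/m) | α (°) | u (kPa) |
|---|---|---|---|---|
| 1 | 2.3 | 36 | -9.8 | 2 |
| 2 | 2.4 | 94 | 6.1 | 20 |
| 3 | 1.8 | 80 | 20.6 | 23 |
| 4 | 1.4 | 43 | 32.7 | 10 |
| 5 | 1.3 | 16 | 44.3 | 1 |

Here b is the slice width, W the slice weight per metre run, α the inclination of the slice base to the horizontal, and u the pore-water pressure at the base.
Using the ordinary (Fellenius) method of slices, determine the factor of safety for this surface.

Ordinary method of slices: FS = Σ[c'·Δl_i + (W_i cosα_i − u_i·Δl_i)·tanφ'] / Σ W_i sinα_i, with Δl_i = b_i / cosα_i.
Slice 1: Δl = 2.3/cos(-9.8°) = 2.334 m; N'_1 = 36·cos(-9.8°) − 2·2.334 = 30.8; c'Δl = 13.77; W sinα = -6.1
Slice 2: Δl = 2.4/cos6.1° = 2.414 m; N'_2 = 94·cos6.1° − 20·2.414 = 45.2; c'Δl = 14.24; W sinα = 10.0
Slice 3: Δl = 1.8/cos20.6° = 1.923 m; N'_3 = 80·cos20.6° − 23·1.923 = 30.7; c'Δl = 11.35; W sinα = 28.1
Slice 4: Δl = 1.4/cos32.7° = 1.664 m; N'_4 = 43·cos32.7° − 10·1.664 = 19.5; c'Δl = 9.82; W sinα = 23.2
Slice 5: Δl = 1.3/cos44.3° = 1.816 m; N'_5 = 16·cos44.3° − 1·1.816 = 9.6; c'Δl = 10.72; W sinα = 11.2
Σc'Δl = 59.9 kN/m; ΣN' = 135.8 kN/m; ΣW sinα = 66.4 kN/m
Resisting = 59.9 + 135.8·tan33.8° = 59.9 + 90.9 = 150.8 kN/m
FS = 150.8 / 66.4 = 2.271

FS = 2.27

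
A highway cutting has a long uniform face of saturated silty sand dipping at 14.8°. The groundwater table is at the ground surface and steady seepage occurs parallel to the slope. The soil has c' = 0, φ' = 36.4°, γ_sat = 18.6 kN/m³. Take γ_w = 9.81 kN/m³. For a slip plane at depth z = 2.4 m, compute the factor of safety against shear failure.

With seepage parallel to the slope and the water table at the surface, the effective normal stress on the slip plane uses the buoyant unit weight γ' = γ_sat − γ_w while the driving shear stress uses γ_sat:
FS = [c' + γ' z cos²β tanφ'] / [γ_sat z sinβ cosβ]
(For c' = 0 this reduces to FS = (γ'/γ_sat)·tanφ'/tanβ.)
γ' = 18.6 − 9.81 = 8.79 kN/m³
Numerator = 0.0 + 8.79·2.4·cos²14.8°·tan36.4° = 0.0 + 8.79·2.4·0.9347·0.7373 = 14.538 kPa
Denominator = 18.6·2.4·sin14.8°·cos14.8° = 18.6·2.4·0.2554·0.9668 = 11.025 kPa
FS = 14.538 / 11.025 = 1.319

FS = 1.32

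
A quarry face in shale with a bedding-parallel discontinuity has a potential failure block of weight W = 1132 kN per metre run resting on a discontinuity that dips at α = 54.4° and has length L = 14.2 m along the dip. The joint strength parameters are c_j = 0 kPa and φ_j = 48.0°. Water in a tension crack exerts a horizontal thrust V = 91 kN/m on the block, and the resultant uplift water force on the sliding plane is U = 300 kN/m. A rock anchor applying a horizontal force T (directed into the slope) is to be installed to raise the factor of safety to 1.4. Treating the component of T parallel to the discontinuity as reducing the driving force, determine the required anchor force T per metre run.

T = 609 kN/m

Resolving forces along and normal to the sliding plane, with the horizontal anchor force T adding T·sinα to the effective normal force and T·cosα acting up the plane against the driving force:
FS = [c_jL + (W cosα − U − V sinα + T sinα) tanφ_j] / [W sinα + V cosα − T cosα]
Without the anchor: N' = 285.0 kN/m, driving T_d = 973.4 kN/m, resisting R = 0·14.2 + 285.0·tan48.0° = 316.5 kN/m, FS = 0.33.
Setting FS = 1.4 and solving for T:
1.4·(973.4 − T cos54.4°) = 316.5 + T sin54.4°·tan48.0°
T·(sin54.4°·tan48.0° + 1.4·cos54.4°) = 1.4·973.4 − 316.5
T·(0.8131·1.1106 + 1.4·0.5821) = 1362.8 − 316.5 = 1046.3
T·1.7180 = 1046.3
T = 609.0 kN/m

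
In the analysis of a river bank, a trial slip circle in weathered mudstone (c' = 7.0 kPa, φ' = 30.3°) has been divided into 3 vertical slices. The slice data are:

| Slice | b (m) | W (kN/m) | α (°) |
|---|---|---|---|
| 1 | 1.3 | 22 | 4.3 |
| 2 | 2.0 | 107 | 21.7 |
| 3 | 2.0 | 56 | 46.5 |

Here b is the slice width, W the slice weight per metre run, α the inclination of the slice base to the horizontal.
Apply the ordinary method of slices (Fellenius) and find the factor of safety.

FS = 1.69

Ordinary method of slices: FS = Σ[c'·Δl_i + (W_i cosα_i)·tanφ'] / Σ W_i sinα_i, with Δl_i = b_i / cosα_i.
Slice 1: Δl = 1.3/cos4.3° = 1.304 m; N'_1 = 22·cos4.3° = 21.9; c'Δl = 9.13; W sinα = 1.6
Slice 2: Δl = 2.0/cos21.7° = 2.153 m; N'_2 = 107·cos21.7° = 99.4; c'Δl = 15.07; W sinα = 39.6
Slice 3: Δl = 2.0/cos46.5° = 2.905 m; N'_3 = 56·cos46.5° = 38.5; c'Δl = 20.34; W sinα = 40.6
Σc'Δl = 44.5 kN/m; ΣN' = 159.9 kN/m; ΣW sinα = 81.8 kN/m
Resisting = 44.5 + 159.9·tan30.3° = 44.5 + 93.4 = 138.0 kN/m
FS = 138.0 / 81.8 = 1.686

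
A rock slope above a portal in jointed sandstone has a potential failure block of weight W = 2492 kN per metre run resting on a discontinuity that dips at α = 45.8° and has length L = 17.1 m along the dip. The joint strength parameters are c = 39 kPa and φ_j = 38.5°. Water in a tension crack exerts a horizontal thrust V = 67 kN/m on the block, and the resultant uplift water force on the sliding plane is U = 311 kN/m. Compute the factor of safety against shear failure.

Resolving the block weight along and normal to the plane and applying the Mohr–Coulomb strength on the joint:
N' = W cosα − U − V sinα = 2492·cos45.8° − 311 − 67·sin45.8° = 1378.3 kN/m
Driving force T = W sinα + V cosα = 2492·sin45.8° + 67·cos45.8° = 1833.3 kN/m
Resisting force R = c·L + N'·tanφ_j = 39·17.1 + 1378.3·tan38.5° = 666.9 + 1096.4 = 1763.3 kN/m
FS = R / T = 1763.3 / 1833.3 = 0.962

FS = 0.96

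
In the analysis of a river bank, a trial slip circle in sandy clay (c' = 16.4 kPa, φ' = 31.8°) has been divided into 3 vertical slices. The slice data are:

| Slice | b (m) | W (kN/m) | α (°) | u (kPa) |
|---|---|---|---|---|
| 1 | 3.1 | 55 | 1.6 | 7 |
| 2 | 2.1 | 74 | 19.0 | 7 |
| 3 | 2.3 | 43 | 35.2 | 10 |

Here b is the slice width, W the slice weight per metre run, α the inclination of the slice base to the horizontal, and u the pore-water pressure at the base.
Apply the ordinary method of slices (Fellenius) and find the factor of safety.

Ordinary method of slices: FS = Σ[c'·Δl_i + (W_i cosα_i − u_i·Δl_i)·tanφ'] / Σ W_i sinα_i, with Δl_i = b_i / cosα_i.
Slice 1: Δl = 3.1/cos1.6° = 3.101 m; N'_1 = 55·cos1.6° − 7·3.101 = 33.3; c'Δl = 50.86; W sinα = 1.5
Slice 2: Δl = 2.1/cos19.0° = 2.221 m; N'_2 = 74·cos19.0° − 7·2.221 = 54.4; c'Δl = 36.42; W sinα = 24.1
Slice 3: Δl = 2.3/cos35.2° = 2.815 m; N'_3 = 43·cos35.2° − 10·2.815 = 7.0; c'Δl = 46.16; W sinα = 24.8
Σc'Δl = 133.4 kN/m; ΣN' = 94.7 kN/m; ΣW sinα = 50.4 kN/m
Resisting = 133.4 + 94.7·tan31.8° = 133.4 + 58.7 = 192.2 kN/m
FS = 192.2 / 50.4 = 3.811

FS = 3.81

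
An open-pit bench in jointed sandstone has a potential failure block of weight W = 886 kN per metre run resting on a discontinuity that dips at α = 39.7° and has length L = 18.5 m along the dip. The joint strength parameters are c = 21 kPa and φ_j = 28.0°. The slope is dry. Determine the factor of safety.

FS = 1.33

Resolving the block weight along and normal to the plane and applying the Mohr–Coulomb strength on the joint:
N' = W cosα = 886·cos39.7° = 681.7 kN/m
Driving force T = W sinα = 886·sin39.7° = 565.9 kN/m
Resisting force R = c·L + N'·tanφ_j = 21·18.5 + 681.7·tan28.0° = 388.5 + 362.5 = 751.0 kN/m
FS = R / T = 751.0 / 565.9 = 1.327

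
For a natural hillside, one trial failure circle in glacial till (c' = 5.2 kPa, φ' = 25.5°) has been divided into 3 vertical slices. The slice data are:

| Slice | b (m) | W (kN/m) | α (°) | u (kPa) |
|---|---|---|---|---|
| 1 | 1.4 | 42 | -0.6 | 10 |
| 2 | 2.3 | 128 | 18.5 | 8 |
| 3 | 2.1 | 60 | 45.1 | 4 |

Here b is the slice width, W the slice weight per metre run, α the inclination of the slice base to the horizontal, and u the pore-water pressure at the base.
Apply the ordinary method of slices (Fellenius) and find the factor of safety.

Ordinary method of slices: FS = Σ[c'·Δl_i + (W_i cosα_i − u_i·Δl_i)·tanφ'] / Σ W_i sinα_i, with Δl_i = b_i / cosα_i.
Slice 1: Δl = 1.4/cos(-0.6°) = 1.400 m; N'_1 = 42·cos(-0.6°) − 10·1.400 = 28.0; c'Δl = 7.28; W sinα = -0.4
Slice 2: Δl = 2.3/cos18.5° = 2.425 m; N'_2 = 128·cos18.5° − 8·2.425 = 102.0; c'Δl = 12.61; W sinα = 40.6
Slice 3: Δl = 2.1/cos45.1° = 2.975 m; N'_3 = 60·cos45.1° − 4·2.975 = 30.5; c'Δl = 15.47; W sinα = 42.5
Σc'Δl = 35.4 kN/m; ΣN' = 160.4 kN/m; ΣW sinα = 82.7 kN/m
Resisting = 35.4 + 160.4·tan25.5° = 35.4 + 76.5 = 111.9 kN/m
FS = 111.9 / 82.7 = 1.353

FS = 1.35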